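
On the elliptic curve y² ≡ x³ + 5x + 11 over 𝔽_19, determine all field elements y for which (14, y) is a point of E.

x³ + 5x + 11 = 2825 ≡ 13 (mod 19).
13 is a non-residue mod 19; no y exists.

none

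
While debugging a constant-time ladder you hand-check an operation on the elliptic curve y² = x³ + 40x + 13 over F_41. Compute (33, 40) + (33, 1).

O

The two points share x = 33 and their y-coordinates satisfy 40 + 1 ≡ 0 (mod 41), so they are inverses. Their sum is the point at infinity.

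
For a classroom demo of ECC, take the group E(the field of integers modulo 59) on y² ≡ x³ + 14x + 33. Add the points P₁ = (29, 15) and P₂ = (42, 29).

(52, 51)

(29, 15) + (42, 29). λ = (29 - 15)/(42 - 29) ≡ 14/13 mod 59. 13⁻¹ ≡ 50 (mod 59) since 13·50 = 650 ≡ 1, so λ ≡ 51.
  x = λ² - 29 - 42 = 2601 - 71 ≡ 52; y = λ·(29 - 52) - 15 ≡ 51. → (52, 51)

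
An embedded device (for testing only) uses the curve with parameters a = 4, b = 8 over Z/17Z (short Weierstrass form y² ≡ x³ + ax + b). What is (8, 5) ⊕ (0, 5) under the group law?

(9, 12)

(8, 5) + (0, 5). λ = (5 - 5)/(0 - 8) ≡ 0/9 mod 17. 9⁻¹ ≡ 2 (mod 17), so λ ≡ 0.
  x = λ² - 8 - 0 = 0 - 8 ≡ 9; y = λ·(8 - 9) - 5 ≡ 12. → (9, 12)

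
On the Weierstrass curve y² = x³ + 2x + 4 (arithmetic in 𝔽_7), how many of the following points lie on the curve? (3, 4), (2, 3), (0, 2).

3

(3, 4): 4² ≡ 2, rhs ≡ 2 → on.
(2, 3): 3² ≡ 2, rhs ≡ 2 → on.
(0, 2): 2² ≡ 4, rhs ≡ 4 → on.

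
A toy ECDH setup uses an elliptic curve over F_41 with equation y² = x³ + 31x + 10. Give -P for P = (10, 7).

-(10, 7) = (10, -7 mod 41) = (10, 34).

(10, 34)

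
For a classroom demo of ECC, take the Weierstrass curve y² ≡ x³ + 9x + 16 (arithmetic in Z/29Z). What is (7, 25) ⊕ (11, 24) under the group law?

(2, 10)

(7, 25) + (11, 24). λ = (24 - 25)/(11 - 7) ≡ 28/4 mod 29. 4⁻¹ ≡ 22 (mod 29), so λ ≡ 7.
  x = λ² - 7 - 11 = 49 - 18 ≡ 2; y = λ·(7 - 2) - 25 ≡ 10. → (2, 10)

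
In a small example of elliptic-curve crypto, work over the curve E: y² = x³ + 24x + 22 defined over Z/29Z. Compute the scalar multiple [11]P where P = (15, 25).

Double-and-add on 11 = (1011)₂. Start with P = (15, 25) for the leading 1-bit.
double: tangent at (15, 25): λ = (3·15² + 24)/(2·25) ≡ 3/21. 21⁻¹ ≡ 18 (mod 29) since 21·18 = 378 ≡ 1, so λ ≡ 3·18 ≡ 25.
  x = λ² - 15 - 15 = 625 - 30 ≡ 15; y = λ·(15 - 15) - 25 ≡ 4. → (15, 4)
double: tangent at (15, 4): λ = (3·15² + 24)/(2·4) ≡ 3/8. 8⁻¹ ≡ 11 (mod 29), so λ ≡ 3·11 ≡ 4.
  x = λ² - 15 - 15 = 16 - 30 ≡ 15; y = λ·(15 - 15) - 4 ≡ 25. → (15, 25)
add P: tangent at (15, 25): λ = (3·15² + 24)/(2·25) ≡ 3/21. 21⁻¹ ≡ 18 (mod 29) since 21·18 = 378 ≡ 1, so λ ≡ 3·18 ≡ 25.
  x = λ² - 15 - 15 = 625 - 30 ≡ 15; y = λ·(15 - 15) - 25 ≡ 4. → (15, 4)
double: tangent at (15, 4): λ = (3·15² + 24)/(2·4) ≡ 3/8. 8⁻¹ ≡ 11 (mod 29), so λ ≡ 3·11 ≡ 4.
  x = λ² - 15 - 15 = 16 - 30 ≡ 15; y = λ·(15 - 15) - 4 ≡ 25. → (15, 25)
add P: tangent at (15, 25): λ = (3·15² + 24)/(2·25) ≡ 3/21. 21⁻¹ ≡ 18 (mod 29) since 21·18 = 378 ≡ 1, so λ ≡ 3·18 ≡ 25.
  x = λ² - 15 - 15 = 625 - 30 ≡ 15; y = λ·(15 - 15) - 25 ≡ 4. → (15, 4)

(15, 4)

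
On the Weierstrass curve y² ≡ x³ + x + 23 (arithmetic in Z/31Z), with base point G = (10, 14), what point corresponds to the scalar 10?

Repeated addition: build up to 10G.
2G: tangent at (10, 14): λ = (3·10² + 1)/(2·14) ≡ 22/28. 28⁻¹ ≡ 10 (mod 31), so λ ≡ 22·10 ≡ 3.
  x = λ² - 10 - 10 = 9 - 20 ≡ 20; y = λ·(10 - 20) - 14 ≡ 18. → (20, 18)
3G: (20, 18) + (10, 14). λ = (14 - 18)/(10 - 20) ≡ 27/21 mod 31. 21⁻¹ ≡ 3 (mod 31), so λ ≡ 19.
  x = λ² - 20 - 10 = 361 - 30 ≡ 21; y = λ·(20 - 21) - 18 ≡ 25. → (21, 25)
4G: (21, 25) + (10, 14). λ = (14 - 25)/(10 - 21) ≡ 20/20 mod 31. 20⁻¹ ≡ 14 (mod 31), so λ ≡ 1.
  x = λ² - 21 - 10 = 1 - 31 ≡ 1; y = λ·(21 - 1) - 25 ≡ 26. → (1, 26)
5G: (1, 26) + (10, 14). λ = (14 - 26)/(10 - 1) ≡ 19/9 mod 31. 9⁻¹ ≡ 7 (mod 31) since 9·7 = 63 ≡ 1, so λ ≡ 9.
  x = λ² - 1 - 10 = 81 - 11 ≡ 8; y = λ·(1 - 8) - 26 ≡ 4. → (8, 4)
6G: (8, 4) + (10, 14). λ = (14 - 4)/(10 - 8) ≡ 10/2 mod 31. 2⁻¹ ≡ 16 (mod 31), so λ ≡ 5.
  x = λ² - 8 - 10 = 25 - 18 ≡ 7; y = λ·(8 - 7) - 4 ≡ 1. → (7, 1)
7G: (7, 1) + (10, 14). λ = (14 - 1)/(10 - 7) ≡ 13/3 mod 31. 3⁻¹ ≡ 21 (mod 31), so λ ≡ 25.
  x = λ² - 7 - 10 = 625 - 17 ≡ 19; y = λ·(7 - 19) - 1 ≡ 9. → (19, 9)
8G: (19, 9) + (10, 14). λ = (14 - 9)/(10 - 19) ≡ 5/22 mod 31. 22⁻¹ ≡ 24 (mod 31) since 22·24 = 528 ≡ 1, so λ ≡ 27.
  x = λ² - 19 - 10 = 729 - 29 ≡ 18; y = λ·(19 - 18) - 9 ≡ 18. → (18, 18)
9G: (18, 18) + (10, 14). λ = (14 - 18)/(10 - 18) ≡ 27/23 mod 31. 23⁻¹ ≡ 27 (mod 31), so λ ≡ 16.
  x = λ² - 18 - 10 = 256 - 28 ≡ 11; y = λ·(18 - 11) - 18 ≡ 1. → (11, 1)
10G: (11, 1) + (10, 14). λ = (14 - 1)/(10 - 11) ≡ 13/30 mod 31. 30⁻¹ ≡ 30 (mod 31), so λ ≡ 18.
  x = λ² - 11 - 10 = 324 - 21 ≡ 24; y = λ·(11 - 24) - 1 ≡ 13. → (24, 13)

(24, 13)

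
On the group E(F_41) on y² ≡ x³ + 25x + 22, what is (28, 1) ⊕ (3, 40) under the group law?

(35, 5)

(28, 1) + (3, 40). λ = (40 - 1)/(3 - 28) ≡ 39/16 mod 41. 16⁻¹ ≡ 18 (mod 41), so λ ≡ 5.
  x = λ² - 28 - 3 = 25 - 31 ≡ 35; y = λ·(28 - 35) - 1 ≡ 5. → (35, 5)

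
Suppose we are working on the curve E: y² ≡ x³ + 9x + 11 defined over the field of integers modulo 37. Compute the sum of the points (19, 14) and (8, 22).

(9, 9)

(19, 14) + (8, 22). λ = (22 - 14)/(8 - 19) ≡ 8/26 mod 37. 26⁻¹ ≡ 10 (mod 37), so λ ≡ 6.
  x = λ² - 19 - 8 = 36 - 27 ≡ 9; y = λ·(19 - 9) - 14 ≡ 9. → (9, 9)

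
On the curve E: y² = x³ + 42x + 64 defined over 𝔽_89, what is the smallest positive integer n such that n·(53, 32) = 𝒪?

2P: tangent at (53, 32): λ = (3·53² + 42)/(2·32) ≡ 14/64. 64⁻¹ ≡ 32 (mod 89), so λ ≡ 14·32 ≡ 3.
  x = λ² - 53 - 53 = 9 - 106 ≡ 81; y = λ·(53 - 81) - 32 ≡ 62. → (81, 62)
3P: (81, 62) + (53, 32). λ = (32 - 62)/(53 - 81) ≡ 59/61 mod 89. 61⁻¹ ≡ 54 (mod 89) since 61·54 = 3294 ≡ 1, so λ ≡ 71.
  x = λ² - 81 - 53 = 5041 - 134 ≡ 12; y = λ·(81 - 12) - 62 ≡ 31. → (12, 31)
4P: (12, 31) + (53, 32). λ = (32 - 31)/(53 - 12) ≡ 1/41 mod 89. 41⁻¹ ≡ 76 (mod 89), so λ ≡ 76.
  x = λ² - 12 - 53 = 5776 - 65 ≡ 15; y = λ·(12 - 15) - 31 ≡ 8. → (15, 8)
5P: (15, 8) + (53, 32). λ = (32 - 8)/(53 - 15) ≡ 24/38 mod 89. 38⁻¹ ≡ 82 (mod 89), so λ ≡ 10.
  x = λ² - 15 - 53 = 100 - 68 ≡ 32; y = λ·(15 - 32) - 8 ≡ 0. → (32, 0)
6P: (32, 0) + (53, 32). λ = (32 - 0)/(53 - 32) ≡ 32/21 mod 89. 21⁻¹ ≡ 17 (mod 89) since 21·17 = 357 ≡ 1, so λ ≡ 10.
  x = λ² - 32 - 53 = 100 - 85 ≡ 15; y = λ·(32 - 15) - 0 ≡ 81. → (15, 81)
7P: (15, 81) + (53, 32). λ = (32 - 81)/(53 - 15) ≡ 40/38 mod 89. 38⁻¹ ≡ 82 (mod 89) since 38·82 = 3116 ≡ 1, so λ ≡ 76.
  x = λ² - 15 - 53 = 5776 - 68 ≡ 12; y = λ·(15 - 12) - 81 ≡ 58. → (12, 58)
8P: (12, 58) + (53, 32). λ = (32 - 58)/(53 - 12) ≡ 63/41 mod 89. 41⁻¹ ≡ 76 (mod 89) since 41·76 = 3116 ≡ 1, so λ ≡ 71.
  x = λ² - 12 - 53 = 5041 - 65 ≡ 81; y = λ·(12 - 81) - 58 ≡ 27. → (81, 27)
9P: (81, 27) + (53, 32). λ = (32 - 27)/(53 - 81) ≡ 5/61 mod 89. 61⁻¹ ≡ 54 (mod 89) since 61·54 = 3294 ≡ 1, so λ ≡ 3.
  x = λ² - 81 - 53 = 9 - 134 ≡ 53; y = λ·(81 - 53) - 27 ≡ 57. → (53, 57)
10P: (53, 57) + (53, 32): same x and y₁ ≡ -y₂, so the sum is 𝒪.
10P = 𝒪, so the order is 10.

10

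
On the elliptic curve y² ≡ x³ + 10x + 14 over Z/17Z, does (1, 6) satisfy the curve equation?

no

y² = 6² ≡ 2; x³ + 10x + 14 = 25 ≡ 8 (mod 17). 2 ≠ 8.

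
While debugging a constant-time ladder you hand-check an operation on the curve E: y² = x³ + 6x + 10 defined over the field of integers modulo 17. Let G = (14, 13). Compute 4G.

(14, 4)

Double-and-add on 4 = (100)₂. Start with G = (14, 13) for the leading 1-bit.
double: tangent at (14, 13): λ = (3·14² + 6)/(2·13) ≡ 16/9. 9⁻¹ ≡ 2 (mod 17) since 9·2 = 18 ≡ 1, so λ ≡ 16·2 ≡ 15.
  x = λ² - 14 - 14 = 225 - 28 ≡ 10; y = λ·(14 - 10) - 13 ≡ 13. → (10, 13)
double: tangent at (10, 13): λ = (3·10² + 6)/(2·13) ≡ 0/9. 9⁻¹ ≡ 2 (mod 17) since 9·2 = 18 ≡ 1, so λ ≡ 0·2 ≡ 0.
  x = λ² - 10 - 10 = 0 - 20 ≡ 14; y = λ·(10 - 14) - 13 ≡ 4. → (14, 4)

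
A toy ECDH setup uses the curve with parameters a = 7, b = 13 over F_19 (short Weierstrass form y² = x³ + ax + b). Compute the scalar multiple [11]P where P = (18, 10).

Repeated addition: build up to 11P.
2P: tangent at (18, 10): λ = (3·18² + 7)/(2·10) ≡ 10/1. 1⁻¹ ≡ 1 (mod 19), so λ ≡ 10·1 ≡ 10.
  x = λ² - 18 - 18 = 100 - 36 ≡ 7; y = λ·(18 - 7) - 10 ≡ 5. → (7, 5)
3P: (7, 5) + (18, 10). λ = (10 - 5)/(18 - 7) ≡ 5/11 mod 19. 11⁻¹ ≡ 7 (mod 19), so λ ≡ 16.
  x = λ² - 7 - 18 = 256 - 25 ≡ 3; y = λ·(7 - 3) - 5 ≡ 2. → (3, 2)
4P: (3, 2) + (18, 10). λ = (10 - 2)/(18 - 3) ≡ 8/15 mod 19. 15⁻¹ ≡ 14 (mod 19), so λ ≡ 17.
  x = λ² - 3 - 18 = 289 - 21 ≡ 2; y = λ·(3 - 2) - 2 ≡ 15. → (2, 15)
5P: (2, 15) + (18, 10). λ = (10 - 15)/(18 - 2) ≡ 14/16 mod 19. 16⁻¹ ≡ 6 (mod 19), so λ ≡ 8.
  x = λ² - 2 - 18 = 64 - 20 ≡ 6; y = λ·(2 - 6) - 15 ≡ 10. → (6, 10)
6P: (6, 10) + (18, 10). λ = (10 - 10)/(18 - 6) ≡ 0/12 mod 19. 12⁻¹ ≡ 8 (mod 19), so λ ≡ 0.
  x = λ² - 6 - 18 = 0 - 24 ≡ 14; y = λ·(6 - 14) - 10 ≡ 9. → (14, 9)
7P: (14, 9) + (18, 10). λ = (10 - 9)/(18 - 14) ≡ 1/4 mod 19. 4⁻¹ ≡ 5 (mod 19) since 4·5 = 20 ≡ 1, so λ ≡ 5.
  x = λ² - 14 - 18 = 25 - 32 ≡ 12; y = λ·(14 - 12) - 9 ≡ 1. → (12, 1)
8P: (12, 1) + (18, 10). λ = (10 - 1)/(18 - 12) ≡ 9/6 mod 19. 6⁻¹ ≡ 16 (mod 19), so λ ≡ 11.
  x = λ² - 12 - 18 = 121 - 30 ≡ 15; y = λ·(12 - 15) - 1 ≡ 4. → (15, 4)
9P: (15, 4) + (18, 10). λ = (10 - 4)/(18 - 15) ≡ 6/3 mod 19. 3⁻¹ ≡ 13 (mod 19) since 3·13 = 39 ≡ 1, so λ ≡ 2.
  x = λ² - 15 - 18 = 4 - 33 ≡ 9; y = λ·(15 - 9) - 4 ≡ 8. → (9, 8)
10P: (9, 8) + (18, 10). λ = (10 - 8)/(18 - 9) ≡ 2/9 mod 19. 9⁻¹ ≡ 17 (mod 19), so λ ≡ 15.
  x = λ² - 9 - 18 = 225 - 27 ≡ 8; y = λ·(9 - 8) - 8 ≡ 7. → (8, 7)
11P: (8, 7) + (18, 10). λ = (10 - 7)/(18 - 8) ≡ 3/10 mod 19. 10⁻¹ ≡ 2 (mod 19), so λ ≡ 6.
  x = λ² - 8 - 18 = 36 - 26 ≡ 10; y = λ·(8 - 10) - 7 ≡ 0. → (10, 0)

(10, 0)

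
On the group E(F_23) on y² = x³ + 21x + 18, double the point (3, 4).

(7, 18)

tangent at (3, 4): λ = (3·3² + 21)/(2·4) ≡ 2/8. 8⁻¹ ≡ 3 (mod 23), so λ ≡ 2·3 ≡ 6.
  x = λ² - 3 - 3 = 36 - 6 ≡ 7; y = λ·(3 - 7) - 4 ≡ 18. → (7, 18)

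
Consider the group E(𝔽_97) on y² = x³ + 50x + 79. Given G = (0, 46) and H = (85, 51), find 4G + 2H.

First 4G:
Repeated addition: build up to 4G.
2G: tangent at (0, 46): λ = (3·0² + 50)/(2·46) ≡ 50/92. 92⁻¹ ≡ 58 (mod 97) since 92·58 = 5336 ≡ 1, so λ ≡ 50·58 ≡ 87.
  x = λ² - 0 - 0 = 7569 - 0 ≡ 3; y = λ·(0 - 3) - 46 ≡ 81. → (3, 81)
3G: (3, 81) + (0, 46). λ = (46 - 81)/(0 - 3) ≡ 62/94 mod 97. 94⁻¹ ≡ 32 (mod 97), so λ ≡ 44.
  x = λ² - 3 - 0 = 1936 - 3 ≡ 90; y = λ·(3 - 90) - 81 ≡ 68. → (90, 68)
4G: (90, 68) + (0, 46). λ = (46 - 68)/(0 - 90) ≡ 75/7 mod 97. 7⁻¹ ≡ 14 (mod 97), so λ ≡ 80.
  x = λ² - 90 - 0 = 6400 - 90 ≡ 5; y = λ·(90 - 5) - 68 ≡ 39. → (5, 39)
4G = (5, 39).
Next 2H:
Repeated addition: build up to 2H.
2H: tangent at (85, 51): λ = (3·85² + 50)/(2·51) ≡ 94/5. 5⁻¹ ≡ 39 (mod 97), so λ ≡ 94·39 ≡ 77.
  x = λ² - 85 - 85 = 5929 - 170 ≡ 36; y = λ·(85 - 36) - 51 ≡ 36. → (36, 36)
2H = (36, 36).
Finally 4G + 2H:
(5, 39) + (36, 36). λ = (36 - 39)/(36 - 5) ≡ 94/31 mod 97. 31⁻¹ ≡ 72 (mod 97), so λ ≡ 75.
  x = λ² - 5 - 36 = 5625 - 41 ≡ 55; y = λ·(5 - 55) - 39 ≡ 91. → (55, 91)

(55, 91)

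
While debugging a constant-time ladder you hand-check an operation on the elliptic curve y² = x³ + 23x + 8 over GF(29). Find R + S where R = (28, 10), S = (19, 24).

(28, 10) + (19, 24). λ = (24 - 10)/(19 - 28) ≡ 14/20 mod 29. 20⁻¹ ≡ 16 (mod 29), so λ ≡ 21.
  x = λ² - 28 - 19 = 441 - 47 ≡ 17; y = λ·(28 - 17) - 10 ≡ 18. → (17, 18)

(17, 18)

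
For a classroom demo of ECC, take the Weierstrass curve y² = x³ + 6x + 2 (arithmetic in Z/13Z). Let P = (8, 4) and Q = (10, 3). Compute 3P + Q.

(8, 9)

First 3P:
Repeated addition: build up to 3P.
2P: tangent at (8, 4): λ = (3·8² + 6)/(2·4) ≡ 3/8. 8⁻¹ ≡ 5 (mod 13) since 8·5 = 40 ≡ 1, so λ ≡ 3·5 ≡ 2.
  x = λ² - 8 - 8 = 4 - 16 ≡ 1; y = λ·(8 - 1) - 4 ≡ 10. → (1, 10)
3P: (1, 10) + (8, 4). λ = (4 - 10)/(8 - 1) ≡ 7/7 mod 13. 7⁻¹ ≡ 2 (mod 13) since 7·2 = 14 ≡ 1, so λ ≡ 1.
  x = λ² - 1 - 8 = 1 - 9 ≡ 5; y = λ·(1 - 5) - 10 ≡ 12. → (5, 12)
3P = (5, 12).
Finally 3P + Q:
(5, 12) + (10, 3). λ = (3 - 12)/(10 - 5) ≡ 4/5 mod 13. 5⁻¹ ≡ 8 (mod 13), so λ ≡ 6.
  x = λ² - 5 - 10 = 36 - 15 ≡ 8; y = λ·(5 - 8) - 12 ≡ 9. → (8, 9)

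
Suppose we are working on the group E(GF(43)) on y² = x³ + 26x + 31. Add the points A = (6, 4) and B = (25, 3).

(7, 30)

(6, 4) + (25, 3). λ = (3 - 4)/(25 - 6) ≡ 42/19 mod 43. 19⁻¹ ≡ 34 (mod 43) since 19·34 = 646 ≡ 1, so λ ≡ 9.
  x = λ² - 6 - 25 = 81 - 31 ≡ 7; y = λ·(6 - 7) - 4 ≡ 30. → (7, 30)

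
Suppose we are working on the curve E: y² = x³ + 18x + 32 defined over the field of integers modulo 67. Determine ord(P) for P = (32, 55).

8

2P: tangent at (32, 55): λ = (3·32² + 18)/(2·55) ≡ 8/43. 43⁻¹ ≡ 53 (mod 67), so λ ≡ 8·53 ≡ 22.
  x = λ² - 32 - 32 = 484 - 64 ≡ 18; y = λ·(32 - 18) - 55 ≡ 52. → (18, 52)
3P: (18, 52) + (32, 55). λ = (55 - 52)/(32 - 18) ≡ 3/14 mod 67. 14⁻¹ ≡ 24 (mod 67), so λ ≡ 5.
  x = λ² - 18 - 32 = 25 - 50 ≡ 42; y = λ·(18 - 42) - 52 ≡ 29. → (42, 29)
4P: (42, 29) + (32, 55). λ = (55 - 29)/(32 - 42) ≡ 26/57 mod 67. 57⁻¹ ≡ 20 (mod 67) since 57·20 = 1140 ≡ 1, so λ ≡ 51.
  x = λ² - 42 - 32 = 2601 - 74 ≡ 48; y = λ·(42 - 48) - 29 ≡ 0. → (48, 0)
5P: (48, 0) + (32, 55). λ = (55 - 0)/(32 - 48) ≡ 55/51 mod 67. 51⁻¹ ≡ 46 (mod 67) since 51·46 = 2346 ≡ 1, so λ ≡ 51.
  x = λ² - 48 - 32 = 2601 - 80 ≡ 42; y = λ·(48 - 42) - 0 ≡ 38. → (42, 38)
6P: (42, 38) + (32, 55). λ = (55 - 38)/(32 - 42) ≡ 17/57 mod 67. 57⁻¹ ≡ 20 (mod 67), so λ ≡ 5.
  x = λ² - 42 - 32 = 25 - 74 ≡ 18; y = λ·(42 - 18) - 38 ≡ 15. → (18, 15)
7P: (18, 15) + (32, 55). λ = (55 - 15)/(32 - 18) ≡ 40/14 mod 67. 14⁻¹ ≡ 24 (mod 67) since 14·24 = 336 ≡ 1, so λ ≡ 22.
  x = λ² - 18 - 32 = 484 - 50 ≡ 32; y = λ·(18 - 32) - 15 ≡ 12. → (32, 12)
8P: (32, 12) + (32, 55): same x and y₁ ≡ -y₂, so the sum is ∞.
8P = ∞, so the order is 8.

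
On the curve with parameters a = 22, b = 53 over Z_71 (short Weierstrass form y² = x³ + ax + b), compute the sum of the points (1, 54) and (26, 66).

(54, 37)

(1, 54) + (26, 66). λ = (66 - 54)/(26 - 1) ≡ 12/25 mod 71. 25⁻¹ ≡ 54 (mod 71), so λ ≡ 9.
  x = λ² - 1 - 26 = 81 - 27 ≡ 54; y = λ·(1 - 54) - 54 ≡ 37. → (54, 37)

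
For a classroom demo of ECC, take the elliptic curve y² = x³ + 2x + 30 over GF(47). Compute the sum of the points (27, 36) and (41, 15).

(27, 36) + (41, 15). λ = (15 - 36)/(41 - 27) ≡ 26/14 mod 47. 14⁻¹ ≡ 37 (mod 47), so λ ≡ 22.
  x = λ² - 27 - 41 = 484 - 68 ≡ 40; y = λ·(27 - 40) - 36 ≡ 7. → (40, 7)

(40, 7)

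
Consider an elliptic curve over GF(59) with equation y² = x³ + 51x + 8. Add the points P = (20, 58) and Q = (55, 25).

(20, 58) + (55, 25). λ = (25 - 58)/(55 - 20) ≡ 26/35 mod 59. 35⁻¹ ≡ 27 (mod 59) since 35·27 = 945 ≡ 1, so λ ≡ 53.
  x = λ² - 20 - 55 = 2809 - 75 ≡ 20; y = λ·(20 - 20) - 58 ≡ 1. → (20, 1)

(20, 1)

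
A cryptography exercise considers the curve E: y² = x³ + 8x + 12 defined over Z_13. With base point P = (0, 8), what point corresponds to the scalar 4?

Double-and-add on 4 = (100)₂. Start with P = (0, 8) for the leading 1-bit.
double: tangent at (0, 8): λ = (3·0² + 8)/(2·8) ≡ 8/3. 3⁻¹ ≡ 9 (mod 13), so λ ≡ 8·9 ≡ 7.
  x = λ² - 0 - 0 = 49 - 0 ≡ 10; y = λ·(0 - 10) - 8 ≡ 0. → (10, 0)
double: (10, 0) + (10, 0): same x and y₁ ≡ -y₂, so the sum is the point at infinity.

O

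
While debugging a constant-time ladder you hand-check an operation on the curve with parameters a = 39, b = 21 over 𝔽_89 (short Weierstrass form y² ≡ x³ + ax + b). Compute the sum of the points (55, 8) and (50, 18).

(55, 8) + (50, 18). λ = (18 - 8)/(50 - 55) ≡ 10/84 mod 89. 84⁻¹ ≡ 71 (mod 89) since 84·71 = 5964 ≡ 1, so λ ≡ 87.
  x = λ² - 55 - 50 = 7569 - 105 ≡ 77; y = λ·(55 - 77) - 8 ≡ 36. → (77, 36)

(77, 36)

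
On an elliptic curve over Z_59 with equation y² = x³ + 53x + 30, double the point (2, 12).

tangent at (2, 12): λ = (3·2² + 53)/(2·12) ≡ 6/24. 24⁻¹ ≡ 32 (mod 59), so λ ≡ 6·32 ≡ 15.
  x = λ² - 2 - 2 = 225 - 4 ≡ 44; y = λ·(2 - 44) - 12 ≡ 7. → (44, 7)

(44, 7)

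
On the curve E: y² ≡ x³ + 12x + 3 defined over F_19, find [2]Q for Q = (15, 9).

(17, 16)

tangent at (15, 9): λ = (3·15² + 12)/(2·9) ≡ 3/18. 18⁻¹ ≡ 18 (mod 19), so λ ≡ 3·18 ≡ 16.
  x = λ² - 15 - 15 = 256 - 30 ≡ 17; y = λ·(15 - 17) - 9 ≡ 16. → (17, 16)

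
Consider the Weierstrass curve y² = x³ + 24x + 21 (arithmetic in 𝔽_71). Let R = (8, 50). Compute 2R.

tangent at (8, 50): λ = (3·8² + 24)/(2·50) ≡ 3/29. 29⁻¹ ≡ 49 (mod 71), so λ ≡ 3·49 ≡ 5.
  x = λ² - 8 - 8 = 25 - 16 ≡ 9; y = λ·(8 - 9) - 50 ≡ 16. → (9, 16)

(9, 16)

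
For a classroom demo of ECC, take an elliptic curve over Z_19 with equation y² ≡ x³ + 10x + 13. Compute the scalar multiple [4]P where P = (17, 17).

(15, 2)

Repeated addition: build up to 4P.
2P: tangent at (17, 17): λ = (3·17² + 10)/(2·17) ≡ 3/15. 15⁻¹ ≡ 14 (mod 19) since 15·14 = 210 ≡ 1, so λ ≡ 3·14 ≡ 4.
  x = λ² - 17 - 17 = 16 - 34 ≡ 1; y = λ·(17 - 1) - 17 ≡ 9. → (1, 9)
3P: (1, 9) + (17, 17). λ = (17 - 9)/(17 - 1) ≡ 8/16 mod 19. 16⁻¹ ≡ 6 (mod 19) since 16·6 = 96 ≡ 1, so λ ≡ 10.
  x = λ² - 1 - 17 = 100 - 18 ≡ 6; y = λ·(1 - 6) - 9 ≡ 17. → (6, 17)
4P: (6, 17) + (17, 17). λ = (17 - 17)/(17 - 6) ≡ 0/11 mod 19. 11⁻¹ ≡ 7 (mod 19) since 11·7 = 77 ≡ 1, so λ ≡ 0.
  x = λ² - 6 - 17 = 0 - 23 ≡ 15; y = λ·(6 - 15) - 17 ≡ 2. → (15, 2)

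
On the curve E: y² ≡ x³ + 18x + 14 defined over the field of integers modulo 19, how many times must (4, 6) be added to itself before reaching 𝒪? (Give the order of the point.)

5

2P: tangent at (4, 6): λ = (3·4² + 18)/(2·6) ≡ 9/12. 12⁻¹ ≡ 8 (mod 19), so λ ≡ 9·8 ≡ 15.
  x = λ² - 4 - 4 = 225 - 8 ≡ 8; y = λ·(4 - 8) - 6 ≡ 10. → (8, 10)
3P: (8, 10) + (4, 6). λ = (6 - 10)/(4 - 8) ≡ 15/15 mod 19. 15⁻¹ ≡ 14 (mod 19), so λ ≡ 1.
  x = λ² - 8 - 4 = 1 - 12 ≡ 8; y = λ·(8 - 8) - 10 ≡ 9. → (8, 9)
4P: (8, 9) + (4, 6). λ = (6 - 9)/(4 - 8) ≡ 16/15 mod 19. 15⁻¹ ≡ 14 (mod 19) since 15·14 = 210 ≡ 1, so λ ≡ 15.
  x = λ² - 8 - 4 = 225 - 12 ≡ 4; y = λ·(8 - 4) - 9 ≡ 13. → (4, 13)
5P: (4, 13) + (4, 6): same x and y₁ ≡ -y₂, so the sum is 𝒪.
5P = 𝒪, so the order is 5.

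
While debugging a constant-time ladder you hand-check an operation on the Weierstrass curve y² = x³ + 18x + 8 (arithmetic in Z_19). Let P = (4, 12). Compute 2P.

tangent at (4, 12): λ = (3·4² + 18)/(2·12) ≡ 9/5. 5⁻¹ ≡ 4 (mod 19), so λ ≡ 9·4 ≡ 17.
  x = λ² - 4 - 4 = 289 - 8 ≡ 15; y = λ·(4 - 15) - 12 ≡ 10. → (15, 10)

(15, 10)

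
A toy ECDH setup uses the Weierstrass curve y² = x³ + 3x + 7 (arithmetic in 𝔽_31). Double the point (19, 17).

(0, 10)

tangent at (19, 17): λ = (3·19² + 3)/(2·17) ≡ 1/3. 3⁻¹ ≡ 21 (mod 31) since 3·21 = 63 ≡ 1, so λ ≡ 1·21 ≡ 21.
  x = λ² - 19 - 19 = 441 - 38 ≡ 0; y = λ·(19 - 0) - 17 ≡ 10. → (0, 10)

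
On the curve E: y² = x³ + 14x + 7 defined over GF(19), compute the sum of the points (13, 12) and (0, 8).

(13, 12) + (0, 8). λ = (8 - 12)/(0 - 13) ≡ 15/6 mod 19. 6⁻¹ ≡ 16 (mod 19) since 6·16 = 96 ≡ 1, so λ ≡ 12.
  x = λ² - 13 - 0 = 144 - 13 ≡ 17; y = λ·(13 - 17) - 12 ≡ 16. → (17, 16)

(17, 16)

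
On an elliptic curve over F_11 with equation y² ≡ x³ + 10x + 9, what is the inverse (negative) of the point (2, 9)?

-(2, 9) = (2, -9 mod 11) = (2, 2).

(2, 2)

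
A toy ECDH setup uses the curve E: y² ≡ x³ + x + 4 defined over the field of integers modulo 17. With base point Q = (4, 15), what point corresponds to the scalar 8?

Double-and-add on 8 = (1000)₂. Start with Q = (4, 15) for the leading 1-bit.
double: tangent at (4, 15): λ = (3·4² + 1)/(2·15) ≡ 15/13. 13⁻¹ ≡ 4 (mod 17), so λ ≡ 15·4 ≡ 9.
  x = λ² - 4 - 4 = 81 - 8 ≡ 5; y = λ·(4 - 5) - 15 ≡ 10. → (5, 10)
double: tangent at (5, 10): λ = (3·5² + 1)/(2·10) ≡ 8/3. 3⁻¹ ≡ 6 (mod 17) since 3·6 = 18 ≡ 1, so λ ≡ 8·6 ≡ 14.
  x = λ² - 5 - 5 = 196 - 10 ≡ 16; y = λ·(5 - 16) - 10 ≡ 6. → (16, 6)
double: tangent at (16, 6): λ = (3·16² + 1)/(2·6) ≡ 4/12. 12⁻¹ ≡ 10 (mod 17), so λ ≡ 4·10 ≡ 6.
  x = λ² - 16 - 16 = 36 - 32 ≡ 4; y = λ·(16 - 4) - 6 ≡ 15. → (4, 15)

(4, 15)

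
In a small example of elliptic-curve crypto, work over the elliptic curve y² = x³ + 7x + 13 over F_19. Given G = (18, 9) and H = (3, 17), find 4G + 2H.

First 4G:
Double-and-add on 4 = (100)₂. Start with G = (18, 9) for the leading 1-bit.
double: tangent at (18, 9): λ = (3·18² + 7)/(2·9) ≡ 10/18. 18⁻¹ ≡ 18 (mod 19), so λ ≡ 10·18 ≡ 9.
  x = λ² - 18 - 18 = 81 - 36 ≡ 7; y = λ·(18 - 7) - 9 ≡ 14. → (7, 14)
double: tangent at (7, 14): λ = (3·7² + 7)/(2·14) ≡ 2/9. 9⁻¹ ≡ 17 (mod 19), so λ ≡ 2·17 ≡ 15.
  x = λ² - 7 - 7 = 225 - 14 ≡ 2; y = λ·(7 - 2) - 14 ≡ 4. → (2, 4)
4G = (2, 4).
Next 2H:
Repeated addition: build up to 2H.
2H: tangent at (3, 17): λ = (3·3² + 7)/(2·17) ≡ 15/15. 15⁻¹ ≡ 14 (mod 19) since 15·14 = 210 ≡ 1, so λ ≡ 15·14 ≡ 1.
  x = λ² - 3 - 3 = 1 - 6 ≡ 14; y = λ·(3 - 14) - 17 ≡ 10. → (14, 10)
2H = (14, 10).
Finally 4G + 2H:
(2, 4) + (14, 10). λ = (10 - 4)/(14 - 2) ≡ 6/12 mod 19. 12⁻¹ ≡ 8 (mod 19) since 12·8 = 96 ≡ 1, so λ ≡ 10.
  x = λ² - 2 - 14 = 100 - 16 ≡ 8; y = λ·(2 - 8) - 4 ≡ 12. → (8, 12)

(8, 12)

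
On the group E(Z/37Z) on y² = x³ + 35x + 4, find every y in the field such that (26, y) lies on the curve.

x³ + 35x + 4 = 18490 ≡ 27 (mod 37).
Square roots of 27 mod 37: 8 and 29 (since 8² = 64 ≡ 27).

8, 29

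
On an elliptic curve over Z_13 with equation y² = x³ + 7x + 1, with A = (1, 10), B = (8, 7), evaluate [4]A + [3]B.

(8, 7)

First 4A:
Double-and-add on 4 = (100)₂. Start with A = (1, 10) for the leading 1-bit.
double: tangent at (1, 10): λ = (3·1² + 7)/(2·10) ≡ 10/7. 7⁻¹ ≡ 2 (mod 13), so λ ≡ 10·2 ≡ 7.
  x = λ² - 1 - 1 = 49 - 2 ≡ 8; y = λ·(1 - 8) - 10 ≡ 6. → (8, 6)
double: tangent at (8, 6): λ = (3·8² + 7)/(2·6) ≡ 4/12. 12⁻¹ ≡ 12 (mod 13), so λ ≡ 4·12 ≡ 9.
  x = λ² - 8 - 8 = 81 - 16 ≡ 0; y = λ·(8 - 0) - 6 ≡ 1. → (0, 1)
4A = (0, 1).
Next 3B:
Repeated addition: build up to 3B.
2B: tangent at (8, 7): λ = (3·8² + 7)/(2·7) ≡ 4/1. 1⁻¹ ≡ 1 (mod 13) since 1·1 = 1 ≡ 1, so λ ≡ 4·1 ≡ 4.
  x = λ² - 8 - 8 = 16 - 16 ≡ 0; y = λ·(8 - 0) - 7 ≡ 12. → (0, 12)
3B: (0, 12) + (8, 7). λ = (7 - 12)/(8 - 0) ≡ 8/8 mod 13. 8⁻¹ ≡ 5 (mod 13) since 8·5 = 40 ≡ 1, so λ ≡ 1.
  x = λ² - 0 - 8 = 1 - 8 ≡ 6; y = λ·(0 - 6) - 12 ≡ 8. → (6, 8)
3B = (6, 8).
Finally 4A + 3B:
(0, 1) + (6, 8). λ = (8 - 1)/(6 - 0) ≡ 7/6 mod 13. 6⁻¹ ≡ 11 (mod 13), so λ ≡ 12.
  x = λ² - 0 - 6 = 144 - 6 ≡ 8; y = λ·(0 - 8) - 1 ≡ 7. → (8, 7)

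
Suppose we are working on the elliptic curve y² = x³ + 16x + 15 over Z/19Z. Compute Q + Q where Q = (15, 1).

(6, 2)

tangent at (15, 1): λ = (3·15² + 16)/(2·1) ≡ 7/2. 2⁻¹ ≡ 10 (mod 19) since 2·10 = 20 ≡ 1, so λ ≡ 7·10 ≡ 13.
  x = λ² - 15 - 15 = 169 - 30 ≡ 6; y = λ·(15 - 6) - 1 ≡ 2. → (6, 2)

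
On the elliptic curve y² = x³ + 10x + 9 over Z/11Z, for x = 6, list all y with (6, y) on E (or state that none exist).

none

x³ + 10x + 9 = 285 ≡ 10 (mod 11).
10 is a non-residue mod 11; no y exists.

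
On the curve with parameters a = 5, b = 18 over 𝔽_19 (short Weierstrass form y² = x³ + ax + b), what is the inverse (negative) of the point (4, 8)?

(4, 11)

-(4, 8) = (4, -8 mod 19) = (4, 11).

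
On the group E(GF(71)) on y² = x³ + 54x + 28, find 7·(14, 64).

(6, 0)

Write G = (14, 64).
Double-and-add on 7 = (111)₂. Start with G = (14, 64) for the leading 1-bit.
double: tangent at (14, 64): λ = (3·14² + 54)/(2·64) ≡ 3/57. 57⁻¹ ≡ 5 (mod 71), so λ ≡ 3·5 ≡ 15.
  x = λ² - 14 - 14 = 225 - 28 ≡ 55; y = λ·(14 - 55) - 64 ≡ 31. → (55, 31)
add G: (55, 31) + (14, 64). λ = (64 - 31)/(14 - 55) ≡ 33/30 mod 71. 30⁻¹ ≡ 45 (mod 71), so λ ≡ 65.
  x = λ² - 55 - 14 = 4225 - 69 ≡ 38; y = λ·(55 - 38) - 31 ≡ 9. → (38, 9)
double: tangent at (38, 9): λ = (3·38² + 54)/(2·9) ≡ 55/18. 18⁻¹ ≡ 4 (mod 71) since 18·4 = 72 ≡ 1, so λ ≡ 55·4 ≡ 7.
  x = λ² - 38 - 38 = 49 - 76 ≡ 44; y = λ·(38 - 44) - 9 ≡ 20. → (44, 20)
add G: (44, 20) + (14, 64). λ = (64 - 20)/(14 - 44) ≡ 44/41 mod 71. 41⁻¹ ≡ 26 (mod 71), so λ ≡ 8.
  x = λ² - 44 - 14 = 64 - 58 ≡ 6; y = λ·(44 - 6) - 20 ≡ 0. → (6, 0)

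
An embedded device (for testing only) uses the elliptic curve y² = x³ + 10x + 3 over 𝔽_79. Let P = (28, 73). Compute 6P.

Double-and-add on 6 = (110)₂. Start with P = (28, 73) for the leading 1-bit.
double: tangent at (28, 73): λ = (3·28² + 10)/(2·73) ≡ 71/67. 67⁻¹ ≡ 46 (mod 79) since 67·46 = 3082 ≡ 1, so λ ≡ 71·46 ≡ 27.
  x = λ² - 28 - 28 = 729 - 56 ≡ 41; y = λ·(28 - 41) - 73 ≡ 50. → (41, 50)
add P: (41, 50) + (28, 73). λ = (73 - 50)/(28 - 41) ≡ 23/66 mod 79. 66⁻¹ ≡ 6 (mod 79), so λ ≡ 59.
  x = λ² - 41 - 28 = 3481 - 69 ≡ 15; y = λ·(41 - 15) - 50 ≡ 62. → (15, 62)
double: tangent at (15, 62): λ = (3·15² + 10)/(2·62) ≡ 53/45. 45⁻¹ ≡ 72 (mod 79), so λ ≡ 53·72 ≡ 24.
  x = λ² - 15 - 15 = 576 - 30 ≡ 72; y = λ·(15 - 72) - 62 ≡ 71. → (72, 71)

(72, 71)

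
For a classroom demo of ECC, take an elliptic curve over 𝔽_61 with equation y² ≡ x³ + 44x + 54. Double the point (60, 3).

(21, 28)

tangent at (60, 3): λ = (3·60² + 44)/(2·3) ≡ 47/6. 6⁻¹ ≡ 51 (mod 61), so λ ≡ 47·51 ≡ 18.
  x = λ² - 60 - 60 = 324 - 120 ≡ 21; y = λ·(60 - 21) - 3 ≡ 28. → (21, 28)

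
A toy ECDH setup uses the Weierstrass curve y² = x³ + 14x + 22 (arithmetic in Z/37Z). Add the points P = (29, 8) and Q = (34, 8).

(29, 8) + (34, 8). λ = (8 - 8)/(34 - 29) ≡ 0/5 mod 37. 5⁻¹ ≡ 15 (mod 37), so λ ≡ 0.
  x = λ² - 29 - 34 = 0 - 63 ≡ 11; y = λ·(29 - 11) - 8 ≡ 29. → (11, 29)

(11, 29)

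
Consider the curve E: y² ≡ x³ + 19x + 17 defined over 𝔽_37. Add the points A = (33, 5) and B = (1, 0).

(33, 5) + (1, 0). λ = (0 - 5)/(1 - 33) ≡ 32/5 mod 37. 5⁻¹ ≡ 15 (mod 37) since 5·15 = 75 ≡ 1, so λ ≡ 36.
  x = λ² - 33 - 1 = 1296 - 34 ≡ 4; y = λ·(33 - 4) - 5 ≡ 3. → (4, 3)

(4, 3)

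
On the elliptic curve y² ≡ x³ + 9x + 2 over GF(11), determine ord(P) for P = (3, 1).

5

2P: tangent at (3, 1): λ = (3·3² + 9)/(2·1) ≡ 3/2. 2⁻¹ ≡ 6 (mod 11) since 2·6 = 12 ≡ 1, so λ ≡ 3·6 ≡ 7.
  x = λ² - 3 - 3 = 49 - 6 ≡ 10; y = λ·(3 - 10) - 1 ≡ 5. → (10, 5)
3P: (10, 5) + (3, 1). λ = (1 - 5)/(3 - 10) ≡ 7/4 mod 11. 4⁻¹ ≡ 3 (mod 11), so λ ≡ 10.
  x = λ² - 10 - 3 = 100 - 13 ≡ 10; y = λ·(10 - 10) - 5 ≡ 6. → (10, 6)
4P: (10, 6) + (3, 1). λ = (1 - 6)/(3 - 10) ≡ 6/4 mod 11. 4⁻¹ ≡ 3 (mod 11), so λ ≡ 7.
  x = λ² - 10 - 3 = 49 - 13 ≡ 3; y = λ·(10 - 3) - 6 ≡ 10. → (3, 10)
5P: (3, 10) + (3, 1): same x and y₁ ≡ -y₂, so the sum is the point at infinity.
5P = the point at infinity, so the order is 5.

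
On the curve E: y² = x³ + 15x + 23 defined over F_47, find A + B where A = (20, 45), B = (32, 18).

(20, 45) + (32, 18). λ = (18 - 45)/(32 - 20) ≡ 20/12 mod 47. 12⁻¹ ≡ 4 (mod 47) since 12·4 = 48 ≡ 1, so λ ≡ 33.
  x = λ² - 20 - 32 = 1089 - 52 ≡ 3; y = λ·(20 - 3) - 45 ≡ 46. → (3, 46)

(3, 46)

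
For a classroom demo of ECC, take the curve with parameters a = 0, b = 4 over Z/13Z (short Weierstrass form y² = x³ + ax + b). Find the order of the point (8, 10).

2P: tangent at (8, 10): λ = (3·8² + 0)/(2·10) ≡ 10/7. 7⁻¹ ≡ 2 (mod 13), so λ ≡ 10·2 ≡ 7.
  x = λ² - 8 - 8 = 49 - 16 ≡ 7; y = λ·(8 - 7) - 10 ≡ 10. → (7, 10)
3P: (7, 10) + (8, 10). λ = (10 - 10)/(8 - 7) ≡ 0/1 mod 13. 1⁻¹ ≡ 1 (mod 13) since 1·1 = 1 ≡ 1, so λ ≡ 0.
  x = λ² - 7 - 8 = 0 - 15 ≡ 11; y = λ·(7 - 11) - 10 ≡ 3. → (11, 3)
4P: (11, 3) + (8, 10). λ = (10 - 3)/(8 - 11) ≡ 7/10 mod 13. 10⁻¹ ≡ 4 (mod 13), so λ ≡ 2.
  x = λ² - 11 - 8 = 4 - 19 ≡ 11; y = λ·(11 - 11) - 3 ≡ 10. → (11, 10)
5P: (11, 10) + (8, 10). λ = (10 - 10)/(8 - 11) ≡ 0/10 mod 13. 10⁻¹ ≡ 4 (mod 13), so λ ≡ 0.
  x = λ² - 11 - 8 = 0 - 19 ≡ 7; y = λ·(11 - 7) - 10 ≡ 3. → (7, 3)
6P: (7, 3) + (8, 10). λ = (10 - 3)/(8 - 7) ≡ 7/1 mod 13. 1⁻¹ ≡ 1 (mod 13) since 1·1 = 1 ≡ 1, so λ ≡ 7.
  x = λ² - 7 - 8 = 49 - 15 ≡ 8; y = λ·(7 - 8) - 3 ≡ 3. → (8, 3)
7P: (8, 3) + (8, 10): same x and y₁ ≡ -y₂, so the sum is O.
7P = O, so the order is 7.

7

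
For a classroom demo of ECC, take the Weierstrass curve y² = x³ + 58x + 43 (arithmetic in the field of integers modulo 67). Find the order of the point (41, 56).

7

2P: tangent at (41, 56): λ = (3·41² + 58)/(2·56) ≡ 9/45. 45⁻¹ ≡ 3 (mod 67), so λ ≡ 9·3 ≡ 27.
  x = λ² - 41 - 41 = 729 - 82 ≡ 44; y = λ·(41 - 44) - 56 ≡ 64. → (44, 64)
3P: (44, 64) + (41, 56). λ = (56 - 64)/(41 - 44) ≡ 59/64 mod 67. 64⁻¹ ≡ 22 (mod 67) since 64·22 = 1408 ≡ 1, so λ ≡ 25.
  x = λ² - 44 - 41 = 625 - 85 ≡ 4; y = λ·(44 - 4) - 64 ≡ 65. → (4, 65)
4P: (4, 65) + (41, 56). λ = (56 - 65)/(41 - 4) ≡ 58/37 mod 67. 37⁻¹ ≡ 29 (mod 67), so λ ≡ 7.
  x = λ² - 4 - 41 = 49 - 45 ≡ 4; y = λ·(4 - 4) - 65 ≡ 2. → (4, 2)
5P: (4, 2) + (41, 56). λ = (56 - 2)/(41 - 4) ≡ 54/37 mod 67. 37⁻¹ ≡ 29 (mod 67), so λ ≡ 25.
  x = λ² - 4 - 41 = 625 - 45 ≡ 44; y = λ·(4 - 44) - 2 ≡ 3. → (44, 3)
6P: (44, 3) + (41, 56). λ = (56 - 3)/(41 - 44) ≡ 53/64 mod 67. 64⁻¹ ≡ 22 (mod 67) since 64·22 = 1408 ≡ 1, so λ ≡ 27.
  x = λ² - 44 - 41 = 729 - 85 ≡ 41; y = λ·(44 - 41) - 3 ≡ 11. → (41, 11)
7P: (41, 11) + (41, 56): same x and y₁ ≡ -y₂, so the sum is the point at infinity.
7P = the point at infinity, so the order is 7.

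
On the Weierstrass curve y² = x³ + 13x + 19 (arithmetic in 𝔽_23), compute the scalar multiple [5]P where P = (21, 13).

(15, 1)

Double-and-add on 5 = (101)₂. Start with P = (21, 13) for the leading 1-bit.
double: tangent at (21, 13): λ = (3·21² + 13)/(2·13) ≡ 2/3. 3⁻¹ ≡ 8 (mod 23), so λ ≡ 2·8 ≡ 16.
  x = λ² - 21 - 21 = 256 - 42 ≡ 7; y = λ·(21 - 7) - 13 ≡ 4. → (7, 4)
double: tangent at (7, 4): λ = (3·7² + 13)/(2·4) ≡ 22/8. 8⁻¹ ≡ 3 (mod 23), so λ ≡ 22·3 ≡ 20.
  x = λ² - 7 - 7 = 400 - 14 ≡ 18; y = λ·(7 - 18) - 4 ≡ 6. → (18, 6)
add P: (18, 6) + (21, 13). λ = (13 - 6)/(21 - 18) ≡ 7/3 mod 23. 3⁻¹ ≡ 8 (mod 23), so λ ≡ 10.
  x = λ² - 18 - 21 = 100 - 39 ≡ 15; y = λ·(18 - 15) - 6 ≡ 1. → (15, 1)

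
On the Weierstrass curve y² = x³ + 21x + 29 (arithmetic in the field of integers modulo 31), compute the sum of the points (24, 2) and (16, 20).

(24, 2) + (16, 20). λ = (20 - 2)/(16 - 24) ≡ 18/23 mod 31. 23⁻¹ ≡ 27 (mod 31) since 23·27 = 621 ≡ 1, so λ ≡ 21.
  x = λ² - 24 - 16 = 441 - 40 ≡ 29; y = λ·(24 - 29) - 2 ≡ 17. → (29, 17)

(29, 17)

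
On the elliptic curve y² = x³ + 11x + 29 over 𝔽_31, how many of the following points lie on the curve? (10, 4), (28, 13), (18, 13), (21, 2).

2

(10, 4): 4² ≡ 16, rhs ≡ 23 → off.
(28, 13): 13² ≡ 14, rhs ≡ 0 → off.
(18, 13): 13² ≡ 14, rhs ≡ 14 → on.
(21, 2): 2² ≡ 4, rhs ≡ 4 → on.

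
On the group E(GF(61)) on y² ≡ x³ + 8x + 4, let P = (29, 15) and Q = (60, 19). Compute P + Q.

(36, 51)

(29, 15) + (60, 19). λ = (19 - 15)/(60 - 29) ≡ 4/31 mod 61. 31⁻¹ ≡ 2 (mod 61) since 31·2 = 62 ≡ 1, so λ ≡ 8.
  x = λ² - 29 - 60 = 64 - 89 ≡ 36; y = λ·(29 - 36) - 15 ≡ 51. → (36, 51)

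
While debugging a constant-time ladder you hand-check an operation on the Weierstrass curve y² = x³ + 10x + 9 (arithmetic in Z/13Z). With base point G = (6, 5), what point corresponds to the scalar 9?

(6, 8)

Repeated addition: build up to 9G.
2G: tangent at (6, 5): λ = (3·6² + 10)/(2·5) ≡ 1/10. 10⁻¹ ≡ 4 (mod 13) since 10·4 = 40 ≡ 1, so λ ≡ 1·4 ≡ 4.
  x = λ² - 6 - 6 = 16 - 12 ≡ 4; y = λ·(6 - 4) - 5 ≡ 3. → (4, 3)
3G: (4, 3) + (6, 5). λ = (5 - 3)/(6 - 4) ≡ 2/2 mod 13. 2⁻¹ ≡ 7 (mod 13) since 2·7 = 14 ≡ 1, so λ ≡ 1.
  x = λ² - 4 - 6 = 1 - 10 ≡ 4; y = λ·(4 - 4) - 3 ≡ 10. → (4, 10)
4G: (4, 10) + (6, 5). λ = (5 - 10)/(6 - 4) ≡ 8/2 mod 13. 2⁻¹ ≡ 7 (mod 13) since 2·7 = 14 ≡ 1, so λ ≡ 4.
  x = λ² - 4 - 6 = 16 - 10 ≡ 6; y = λ·(4 - 6) - 10 ≡ 8. → (6, 8)
5G: (6, 8) + (6, 5): same x and y₁ ≡ -y₂, so the sum is 𝒪.
6G: 𝒪 + (6, 5) = (6, 5) (identity).
7G: tangent at (6, 5): λ = (3·6² + 10)/(2·5) ≡ 1/10. 10⁻¹ ≡ 4 (mod 13), so λ ≡ 1·4 ≡ 4.
  x = λ² - 6 - 6 = 16 - 12 ≡ 4; y = λ·(6 - 4) - 5 ≡ 3. → (4, 3)
8G: (4, 3) + (6, 5). λ = (5 - 3)/(6 - 4) ≡ 2/2 mod 13. 2⁻¹ ≡ 7 (mod 13), so λ ≡ 1.
  x = λ² - 4 - 6 = 1 - 10 ≡ 4; y = λ·(4 - 4) - 3 ≡ 10. → (4, 10)
9G: (4, 10) + (6, 5). λ = (5 - 10)/(6 - 4) ≡ 8/2 mod 13. 2⁻¹ ≡ 7 (mod 13), so λ ≡ 4.
  x = λ² - 4 - 6 = 16 - 10 ≡ 6; y = λ·(4 - 6) - 10 ≡ 8. → (6, 8)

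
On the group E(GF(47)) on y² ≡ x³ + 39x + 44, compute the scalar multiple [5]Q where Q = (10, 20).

(27, 10)

Double-and-add on 5 = (101)₂. Start with Q = (10, 20) for the leading 1-bit.
double: tangent at (10, 20): λ = (3·10² + 39)/(2·20) ≡ 10/40. 40⁻¹ ≡ 20 (mod 47) since 40·20 = 800 ≡ 1, so λ ≡ 10·20 ≡ 12.
  x = λ² - 10 - 10 = 144 - 20 ≡ 30; y = λ·(10 - 30) - 20 ≡ 22. → (30, 22)
double: tangent at (30, 22): λ = (3·30² + 39)/(2·22) ≡ 13/44. 44⁻¹ ≡ 31 (mod 47) since 44·31 = 1364 ≡ 1, so λ ≡ 13·31 ≡ 27.
  x = λ² - 30 - 30 = 729 - 60 ≡ 11; y = λ·(30 - 11) - 22 ≡ 21. → (11, 21)
add Q: (11, 21) + (10, 20). λ = (20 - 21)/(10 - 11) ≡ 46/46 mod 47. 46⁻¹ ≡ 46 (mod 47), so λ ≡ 1.
  x = λ² - 11 - 10 = 1 - 21 ≡ 27; y = λ·(11 - 27) - 21 ≡ 10. → (27, 10)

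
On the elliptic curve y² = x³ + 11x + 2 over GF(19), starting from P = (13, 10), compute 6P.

Double-and-add on 6 = (110)₂. Start with P = (13, 10) for the leading 1-bit.
double: tangent at (13, 10): λ = (3·13² + 11)/(2·10) ≡ 5/1. 1⁻¹ ≡ 1 (mod 19), so λ ≡ 5·1 ≡ 5.
  x = λ² - 13 - 13 = 25 - 26 ≡ 18; y = λ·(13 - 18) - 10 ≡ 3. → (18, 3)
add P: (18, 3) + (13, 10). λ = (10 - 3)/(13 - 18) ≡ 7/14 mod 19. 14⁻¹ ≡ 15 (mod 19) since 14·15 = 210 ≡ 1, so λ ≡ 10.
  x = λ² - 18 - 13 = 100 - 31 ≡ 12; y = λ·(18 - 12) - 3 ≡ 0. → (12, 0)
double: (12, 0) + (12, 0): same x and y₁ ≡ -y₂, so the sum is the point at infinity.

O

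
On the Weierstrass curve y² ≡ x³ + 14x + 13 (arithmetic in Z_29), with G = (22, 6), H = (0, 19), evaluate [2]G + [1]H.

(6, 9)

First 2G:
Repeated addition: build up to 2G.
2G: tangent at (22, 6): λ = (3·22² + 14)/(2·6) ≡ 16/12. 12⁻¹ ≡ 17 (mod 29), so λ ≡ 16·17 ≡ 11.
  x = λ² - 22 - 22 = 121 - 44 ≡ 19; y = λ·(22 - 19) - 6 ≡ 27. → (19, 27)
2G = (19, 27).
Finally 2G + H:
(19, 27) + (0, 19). λ = (19 - 27)/(0 - 19) ≡ 21/10 mod 29. 10⁻¹ ≡ 3 (mod 29), so λ ≡ 5.
  x = λ² - 19 - 0 = 25 - 19 ≡ 6; y = λ·(19 - 6) - 27 ≡ 9. → (6, 9)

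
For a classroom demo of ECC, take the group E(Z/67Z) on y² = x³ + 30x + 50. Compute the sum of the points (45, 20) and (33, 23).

(10, 55)

(45, 20) + (33, 23). λ = (23 - 20)/(33 - 45) ≡ 3/55 mod 67. 55⁻¹ ≡ 39 (mod 67) since 55·39 = 2145 ≡ 1, so λ ≡ 50.
  x = λ² - 45 - 33 = 2500 - 78 ≡ 10; y = λ·(45 - 10) - 20 ≡ 55. → (10, 55)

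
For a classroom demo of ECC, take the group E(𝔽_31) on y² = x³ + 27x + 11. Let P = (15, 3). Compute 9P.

Double-and-add on 9 = (1001)₂. Start with P = (15, 3) for the leading 1-bit.
double: tangent at (15, 3): λ = (3·15² + 27)/(2·3) ≡ 20/6. 6⁻¹ ≡ 26 (mod 31), so λ ≡ 20·26 ≡ 24.
  x = λ² - 15 - 15 = 576 - 30 ≡ 19; y = λ·(15 - 19) - 3 ≡ 25. → (19, 25)
double: tangent at (19, 25): λ = (3·19² + 27)/(2·25) ≡ 25/19. 19⁻¹ ≡ 18 (mod 31), so λ ≡ 25·18 ≡ 16.
  x = λ² - 19 - 19 = 256 - 38 ≡ 1; y = λ·(19 - 1) - 25 ≡ 15. → (1, 15)
double: tangent at (1, 15): λ = (3·1² + 27)/(2·15) ≡ 30/30. 30⁻¹ ≡ 30 (mod 31), so λ ≡ 30·30 ≡ 1.
  x = λ² - 1 - 1 = 1 - 2 ≡ 30; y = λ·(1 - 30) - 15 ≡ 18. → (30, 18)
add P: (30, 18) + (15, 3). λ = (3 - 18)/(15 - 30) ≡ 16/16 mod 31. 16⁻¹ ≡ 2 (mod 31) since 16·2 = 32 ≡ 1, so λ ≡ 1.
  x = λ² - 30 - 15 = 1 - 45 ≡ 18; y = λ·(30 - 18) - 18 ≡ 25. → (18, 25)

(18, 25)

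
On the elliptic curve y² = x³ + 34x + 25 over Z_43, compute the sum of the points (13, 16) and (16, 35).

(35, 31)

(13, 16) + (16, 35). λ = (35 - 16)/(16 - 13) ≡ 19/3 mod 43. 3⁻¹ ≡ 29 (mod 43) since 3·29 = 87 ≡ 1, so λ ≡ 35.
  x = λ² - 13 - 16 = 1225 - 29 ≡ 35; y = λ·(13 - 35) - 16 ≡ 31. → (35, 31)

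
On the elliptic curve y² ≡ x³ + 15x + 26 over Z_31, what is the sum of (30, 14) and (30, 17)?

O

The two points share x = 30 and their y-coordinates satisfy 14 + 17 ≡ 0 (mod 31), so they are inverses. Their sum is O.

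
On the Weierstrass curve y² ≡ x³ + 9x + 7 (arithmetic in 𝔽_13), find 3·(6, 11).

(3, 10)

Write P = (6, 11).
Repeated addition: build up to 3P.
2P: tangent at (6, 11): λ = (3·6² + 9)/(2·11) ≡ 0/9. 9⁻¹ ≡ 3 (mod 13), so λ ≡ 0·3 ≡ 0.
  x = λ² - 6 - 6 = 0 - 12 ≡ 1; y = λ·(6 - 1) - 11 ≡ 2. → (1, 2)
3P: (1, 2) + (6, 11). λ = (11 - 2)/(6 - 1) ≡ 9/5 mod 13. 5⁻¹ ≡ 8 (mod 13) since 5·8 = 40 ≡ 1, so λ ≡ 7.
  x = λ² - 1 - 6 = 49 - 7 ≡ 3; y = λ·(1 - 3) - 2 ≡ 10. → (3, 10)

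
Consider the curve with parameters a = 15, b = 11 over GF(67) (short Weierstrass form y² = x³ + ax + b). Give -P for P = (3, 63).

(3, 4)

-(3, 63) = (3, -63 mod 67) = (3, 4).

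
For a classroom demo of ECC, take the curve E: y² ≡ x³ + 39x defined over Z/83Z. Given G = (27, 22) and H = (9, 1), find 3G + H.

(11, 10)

First 3G:
Repeated addition: build up to 3G.
2G: tangent at (27, 22): λ = (3·27² + 39)/(2·22) ≡ 68/44. 44⁻¹ ≡ 17 (mod 83), so λ ≡ 68·17 ≡ 77.
  x = λ² - 27 - 27 = 5929 - 54 ≡ 65; y = λ·(27 - 65) - 22 ≡ 40. → (65, 40)
3G: (65, 40) + (27, 22). λ = (22 - 40)/(27 - 65) ≡ 65/45 mod 83. 45⁻¹ ≡ 24 (mod 83) since 45·24 = 1080 ≡ 1, so λ ≡ 66.
  x = λ² - 65 - 27 = 4356 - 92 ≡ 31; y = λ·(65 - 31) - 40 ≡ 46. → (31, 46)
3G = (31, 46).
Finally 3G + H:
(31, 46) + (9, 1). λ = (1 - 46)/(9 - 31) ≡ 38/61 mod 83. 61⁻¹ ≡ 49 (mod 83), so λ ≡ 36.
  x = λ² - 31 - 9 = 1296 - 40 ≡ 11; y = λ·(31 - 11) - 46 ≡ 10. → (11, 10)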